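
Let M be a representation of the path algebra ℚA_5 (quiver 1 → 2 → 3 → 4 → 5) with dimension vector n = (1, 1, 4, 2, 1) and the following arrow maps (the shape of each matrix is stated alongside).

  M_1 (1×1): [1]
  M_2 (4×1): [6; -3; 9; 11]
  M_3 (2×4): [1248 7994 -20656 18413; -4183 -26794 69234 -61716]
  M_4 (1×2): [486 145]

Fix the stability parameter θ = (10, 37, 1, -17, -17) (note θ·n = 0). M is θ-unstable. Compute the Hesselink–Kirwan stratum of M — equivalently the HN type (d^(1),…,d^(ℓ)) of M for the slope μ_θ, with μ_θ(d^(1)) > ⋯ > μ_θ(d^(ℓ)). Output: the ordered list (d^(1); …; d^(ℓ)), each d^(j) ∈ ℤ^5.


Via rank(M_{q-1}∘⋯∘M_p): M ≅ I[1,4], I[3,3]^2, I[3,5].
μ_θ-semistable layers: μ^(1)=31/4; μ^(2)=1; μ^(3)=-11

((1, 1, 1, 1, 0); (0, 0, 2, 0, 0); (0, 0, 1, 1, 1))


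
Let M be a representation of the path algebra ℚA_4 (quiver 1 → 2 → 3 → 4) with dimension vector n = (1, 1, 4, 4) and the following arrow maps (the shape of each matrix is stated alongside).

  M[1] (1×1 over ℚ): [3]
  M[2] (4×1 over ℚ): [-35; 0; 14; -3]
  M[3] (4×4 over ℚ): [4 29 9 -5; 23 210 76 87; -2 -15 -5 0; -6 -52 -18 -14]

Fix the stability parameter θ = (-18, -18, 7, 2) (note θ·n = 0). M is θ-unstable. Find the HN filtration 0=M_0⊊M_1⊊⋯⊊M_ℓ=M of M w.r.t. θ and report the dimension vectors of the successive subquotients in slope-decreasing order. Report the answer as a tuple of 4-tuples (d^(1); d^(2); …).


Via rank(M_{q-1}∘⋯∘M_p): M ≅ I[1,4], I[3,4]^3.
μ_θ-semistable layers: μ^(1)=9/2; μ^(2)=-18

((0, 0, 4, 4); (1, 1, 0, 0))


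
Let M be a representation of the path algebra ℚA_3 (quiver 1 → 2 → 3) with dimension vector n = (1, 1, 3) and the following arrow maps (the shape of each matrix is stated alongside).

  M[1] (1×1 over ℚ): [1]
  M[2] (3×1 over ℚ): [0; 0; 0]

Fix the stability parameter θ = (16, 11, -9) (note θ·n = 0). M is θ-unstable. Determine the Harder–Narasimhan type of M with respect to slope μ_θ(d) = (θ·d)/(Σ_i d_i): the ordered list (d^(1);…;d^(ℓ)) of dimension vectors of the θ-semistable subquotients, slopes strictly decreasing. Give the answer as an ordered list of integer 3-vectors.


Via rank(M_{q-1}∘⋯∘M_p): M ≅ I[1,2], I[3,3]^3.
μ_θ-semistable layers: μ^(1)=27/2; μ^(2)=-9

((1, 1, 0); (0, 0, 3))


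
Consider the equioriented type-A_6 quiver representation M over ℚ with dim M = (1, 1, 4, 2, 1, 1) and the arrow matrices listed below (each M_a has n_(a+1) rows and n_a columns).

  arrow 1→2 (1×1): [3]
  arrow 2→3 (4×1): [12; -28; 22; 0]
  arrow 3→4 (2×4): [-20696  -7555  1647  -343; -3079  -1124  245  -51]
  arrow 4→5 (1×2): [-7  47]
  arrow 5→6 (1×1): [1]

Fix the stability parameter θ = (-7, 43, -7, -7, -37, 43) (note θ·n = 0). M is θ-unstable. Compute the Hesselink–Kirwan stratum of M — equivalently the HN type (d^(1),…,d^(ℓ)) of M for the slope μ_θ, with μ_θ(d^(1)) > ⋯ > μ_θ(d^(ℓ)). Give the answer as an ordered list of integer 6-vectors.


Interval decomposition of M: I[1,6], I[3,3]^2, I[3,4].
HN type (ℓ=3): μ^(1)=43; μ^(2)=-2; μ^(3)=-7

((0, 0, 0, 0, 0, 1); (0, 1, 1, 1, 1, 0); (1, 0, 3, 1, 0, 0))


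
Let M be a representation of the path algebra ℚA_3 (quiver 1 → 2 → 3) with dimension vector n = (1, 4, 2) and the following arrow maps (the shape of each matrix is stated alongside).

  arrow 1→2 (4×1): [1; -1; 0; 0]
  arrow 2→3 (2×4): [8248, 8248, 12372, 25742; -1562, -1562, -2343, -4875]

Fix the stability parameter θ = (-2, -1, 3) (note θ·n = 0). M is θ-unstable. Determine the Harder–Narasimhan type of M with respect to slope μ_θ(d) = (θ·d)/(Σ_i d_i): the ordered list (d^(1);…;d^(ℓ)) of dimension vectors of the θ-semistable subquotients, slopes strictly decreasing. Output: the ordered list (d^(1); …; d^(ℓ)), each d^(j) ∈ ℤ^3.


Barcode: M ≅ I[1,2], I[2,2], I[2,3]^2. HN layers by μ_θ (3 steps, strictly decreasing):
  μ^(1)=3; μ^(2)=-1; μ^(3)=-2

((0, 0, 2); (0, 4, 0); (1, 0, 0))


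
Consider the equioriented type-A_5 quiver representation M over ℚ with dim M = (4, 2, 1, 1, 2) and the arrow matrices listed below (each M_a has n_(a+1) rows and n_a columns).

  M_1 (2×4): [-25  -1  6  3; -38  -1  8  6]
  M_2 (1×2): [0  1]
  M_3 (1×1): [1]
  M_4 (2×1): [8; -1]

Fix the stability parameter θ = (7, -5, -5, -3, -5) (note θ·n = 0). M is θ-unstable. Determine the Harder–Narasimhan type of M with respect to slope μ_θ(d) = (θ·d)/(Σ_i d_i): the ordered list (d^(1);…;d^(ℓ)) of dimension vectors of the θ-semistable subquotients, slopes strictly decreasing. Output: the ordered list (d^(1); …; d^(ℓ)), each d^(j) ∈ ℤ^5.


Barcode: M ≅ I[1,1]^2, I[1,2], I[1,5], I[5,5]. HN layers by μ_θ (4 steps, strictly decreasing):
  μ^(1)=7; μ^(2)=1; μ^(3)=-11/5; μ^(4)=-5

((2, 0, 0, 0, 0); (1, 1, 0, 0, 0); (1, 1, 1, 1, 1); (0, 0, 0, 0, 1))


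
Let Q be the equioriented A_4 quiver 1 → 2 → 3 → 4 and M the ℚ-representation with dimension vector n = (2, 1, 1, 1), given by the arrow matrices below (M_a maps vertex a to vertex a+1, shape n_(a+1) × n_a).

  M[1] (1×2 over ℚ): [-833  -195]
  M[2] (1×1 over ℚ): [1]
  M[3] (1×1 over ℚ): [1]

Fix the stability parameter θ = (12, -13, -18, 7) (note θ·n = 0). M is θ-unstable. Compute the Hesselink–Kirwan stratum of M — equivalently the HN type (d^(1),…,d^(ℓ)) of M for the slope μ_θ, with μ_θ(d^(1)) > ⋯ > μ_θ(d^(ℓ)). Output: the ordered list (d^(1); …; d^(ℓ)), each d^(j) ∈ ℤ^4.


Via rank(M_{q-1}∘⋯∘M_p): M ≅ I[1,1], I[1,4].
μ_θ-semistable layers: μ^(1)=12; μ^(2)=7; μ^(3)=-19/3

((1, 0, 0, 0); (0, 0, 0, 1); (1, 1, 1, 0))


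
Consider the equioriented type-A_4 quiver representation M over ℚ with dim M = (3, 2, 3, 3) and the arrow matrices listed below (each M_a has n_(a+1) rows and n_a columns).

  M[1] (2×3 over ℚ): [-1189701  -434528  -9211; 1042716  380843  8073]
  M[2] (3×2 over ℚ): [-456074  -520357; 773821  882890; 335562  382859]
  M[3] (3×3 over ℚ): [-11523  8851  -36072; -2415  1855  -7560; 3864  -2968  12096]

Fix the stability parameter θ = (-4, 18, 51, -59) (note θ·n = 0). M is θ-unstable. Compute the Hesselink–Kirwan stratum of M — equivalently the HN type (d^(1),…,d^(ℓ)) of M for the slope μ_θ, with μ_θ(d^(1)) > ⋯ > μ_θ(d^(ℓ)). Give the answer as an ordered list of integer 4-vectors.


Interval decomposition of M: I[1,1], I[1,3], I[1,4], I[3,3], I[4,4]^2.
HN type (ℓ=5): μ^(1)=51; μ^(2)=18; μ^(3)=10/3; μ^(4)=-4; μ^(5)=-59

((0, 0, 2, 0); (0, 1, 0, 0); (0, 1, 1, 1); (3, 0, 0, 0); (0, 0, 0, 2))


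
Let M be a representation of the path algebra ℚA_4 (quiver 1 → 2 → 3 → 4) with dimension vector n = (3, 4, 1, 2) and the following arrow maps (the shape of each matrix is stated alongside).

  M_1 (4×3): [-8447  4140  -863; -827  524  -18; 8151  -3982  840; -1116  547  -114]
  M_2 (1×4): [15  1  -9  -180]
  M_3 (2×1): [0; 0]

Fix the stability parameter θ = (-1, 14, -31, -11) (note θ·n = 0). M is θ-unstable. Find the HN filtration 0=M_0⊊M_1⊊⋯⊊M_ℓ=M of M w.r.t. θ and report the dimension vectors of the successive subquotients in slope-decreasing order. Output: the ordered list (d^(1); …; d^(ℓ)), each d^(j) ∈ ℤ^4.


Interval decomposition of M: I[1,2]^2, I[1,3], I[2,2], I[4,4]^2.
HN type (ℓ=4): μ^(1)=14; μ^(2)=-1; μ^(3)=-6; μ^(4)=-11

((0, 3, 0, 0); (2, 0, 0, 0); (1, 1, 1, 0); (0, 0, 0, 2))


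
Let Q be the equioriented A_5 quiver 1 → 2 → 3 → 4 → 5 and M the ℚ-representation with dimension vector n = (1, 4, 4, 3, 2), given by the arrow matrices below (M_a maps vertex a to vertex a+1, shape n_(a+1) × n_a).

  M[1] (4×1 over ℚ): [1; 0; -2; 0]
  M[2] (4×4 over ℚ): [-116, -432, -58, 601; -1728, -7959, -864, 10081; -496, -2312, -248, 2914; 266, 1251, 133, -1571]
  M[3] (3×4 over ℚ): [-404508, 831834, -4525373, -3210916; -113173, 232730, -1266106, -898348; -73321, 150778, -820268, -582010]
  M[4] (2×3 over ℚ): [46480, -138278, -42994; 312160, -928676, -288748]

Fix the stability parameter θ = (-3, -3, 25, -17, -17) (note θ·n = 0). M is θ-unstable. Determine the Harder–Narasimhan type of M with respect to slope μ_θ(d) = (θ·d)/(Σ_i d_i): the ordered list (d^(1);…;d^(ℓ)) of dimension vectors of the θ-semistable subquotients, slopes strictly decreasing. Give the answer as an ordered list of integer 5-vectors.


Barcode: M ≅ I[1,2], I[2,4]^2, I[2,5], I[3,3], I[5,5]. HN layers by μ_θ (4 steps, strictly decreasing):
  μ^(1)=25; μ^(2)=4; μ^(3)=-3; μ^(4)=-17

((0, 0, 1, 0, 0); (0, 0, 2, 2, 0); (1, 4, 1, 1, 1); (0, 0, 0, 0, 1))


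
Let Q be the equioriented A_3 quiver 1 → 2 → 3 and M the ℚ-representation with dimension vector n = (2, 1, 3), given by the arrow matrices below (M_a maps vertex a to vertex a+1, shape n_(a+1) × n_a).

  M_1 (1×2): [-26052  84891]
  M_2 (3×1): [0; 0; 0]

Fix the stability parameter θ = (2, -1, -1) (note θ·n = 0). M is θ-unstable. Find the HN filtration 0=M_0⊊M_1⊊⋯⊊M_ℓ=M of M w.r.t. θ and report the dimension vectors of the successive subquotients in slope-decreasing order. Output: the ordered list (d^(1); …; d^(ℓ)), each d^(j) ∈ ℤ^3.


Interval decomposition of M: I[1,1], I[1,2], I[3,3]^3.
HN type (ℓ=3): μ^(1)=2; μ^(2)=1/2; μ^(3)=-1

((1, 0, 0); (1, 1, 0); (0, 0, 3))


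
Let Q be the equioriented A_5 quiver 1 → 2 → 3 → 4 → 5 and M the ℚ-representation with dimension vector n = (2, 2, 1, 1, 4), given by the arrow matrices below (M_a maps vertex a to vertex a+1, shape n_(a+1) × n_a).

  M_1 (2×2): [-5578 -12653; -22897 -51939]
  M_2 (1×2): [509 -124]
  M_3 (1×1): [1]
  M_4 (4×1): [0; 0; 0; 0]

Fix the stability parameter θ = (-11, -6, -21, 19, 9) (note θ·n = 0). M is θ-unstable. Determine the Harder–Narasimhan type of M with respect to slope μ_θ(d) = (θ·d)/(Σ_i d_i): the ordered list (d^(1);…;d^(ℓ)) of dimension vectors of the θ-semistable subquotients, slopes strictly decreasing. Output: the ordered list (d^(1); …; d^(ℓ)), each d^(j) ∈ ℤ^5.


Barcode: M ≅ I[1,2], I[1,4], I[5,5]^4. HN layers by μ_θ (5 steps, strictly decreasing):
  μ^(1)=19; μ^(2)=9; μ^(3)=-6; μ^(4)=-11; μ^(5)=-38/3

((0, 0, 0, 1, 0); (0, 0, 0, 0, 4); (0, 1, 0, 0, 0); (1, 0, 0, 0, 0); (1, 1, 1, 0, 0))


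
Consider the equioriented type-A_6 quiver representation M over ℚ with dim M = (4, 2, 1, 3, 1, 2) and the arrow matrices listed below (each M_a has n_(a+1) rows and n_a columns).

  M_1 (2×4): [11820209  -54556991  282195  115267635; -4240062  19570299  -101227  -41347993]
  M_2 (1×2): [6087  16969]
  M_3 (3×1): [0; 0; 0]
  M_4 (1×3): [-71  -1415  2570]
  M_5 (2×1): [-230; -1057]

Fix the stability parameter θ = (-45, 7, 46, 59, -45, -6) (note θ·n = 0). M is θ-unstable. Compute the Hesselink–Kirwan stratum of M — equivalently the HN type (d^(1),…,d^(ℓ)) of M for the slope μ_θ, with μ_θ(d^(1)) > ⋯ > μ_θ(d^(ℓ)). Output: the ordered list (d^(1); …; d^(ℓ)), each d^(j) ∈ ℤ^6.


Via rank(M_{q-1}∘⋯∘M_p): M ≅ I[1,1]^2, I[1,2], I[1,3], I[4,4]^2, I[4,6], I[6,6].
μ_θ-semistable layers: μ^(1)=59; μ^(2)=46; μ^(3)=7; μ^(4)=8/3; μ^(5)=-6; μ^(6)=-45

((0, 0, 0, 2, 0, 0); (0, 0, 1, 0, 0, 0); (0, 2, 0, 0, 0, 0); (0, 0, 0, 1, 1, 1); (0, 0, 0, 0, 0, 1); (4, 0, 0, 0, 0, 0))


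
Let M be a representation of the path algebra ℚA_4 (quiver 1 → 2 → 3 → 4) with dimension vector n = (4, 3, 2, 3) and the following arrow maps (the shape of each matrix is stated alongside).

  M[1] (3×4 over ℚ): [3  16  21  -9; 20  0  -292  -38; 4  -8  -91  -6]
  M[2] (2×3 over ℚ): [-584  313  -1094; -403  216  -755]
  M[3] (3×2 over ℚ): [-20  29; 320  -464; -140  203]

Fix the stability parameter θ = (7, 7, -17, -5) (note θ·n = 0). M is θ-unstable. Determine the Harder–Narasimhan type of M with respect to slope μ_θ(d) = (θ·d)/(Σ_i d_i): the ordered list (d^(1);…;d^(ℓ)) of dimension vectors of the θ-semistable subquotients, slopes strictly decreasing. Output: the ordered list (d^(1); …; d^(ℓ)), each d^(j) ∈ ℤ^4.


Barcode: M ≅ I[1,1], I[1,2], I[1,3], I[1,4], I[4,4]^2. HN layers by μ_θ (4 steps, strictly decreasing):
  μ^(1)=7; μ^(2)=-1; μ^(3)=-2; μ^(4)=-5

((2, 1, 0, 0); (1, 1, 1, 0); (1, 1, 1, 1); (0, 0, 0, 2))


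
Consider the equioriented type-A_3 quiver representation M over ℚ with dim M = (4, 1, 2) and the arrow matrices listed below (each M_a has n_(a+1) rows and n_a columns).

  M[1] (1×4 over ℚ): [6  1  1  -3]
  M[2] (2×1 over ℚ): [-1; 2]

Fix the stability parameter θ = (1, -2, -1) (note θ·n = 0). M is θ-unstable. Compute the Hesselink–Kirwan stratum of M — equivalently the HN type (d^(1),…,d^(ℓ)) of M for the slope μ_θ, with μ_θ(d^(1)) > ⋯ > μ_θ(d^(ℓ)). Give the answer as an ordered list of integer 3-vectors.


Interval decomposition of M: I[1,1]^3, I[1,3], I[3,3].
HN type (ℓ=3): μ^(1)=1; μ^(2)=-2/3; μ^(3)=-1

((3, 0, 0); (1, 1, 1); (0, 0, 1))


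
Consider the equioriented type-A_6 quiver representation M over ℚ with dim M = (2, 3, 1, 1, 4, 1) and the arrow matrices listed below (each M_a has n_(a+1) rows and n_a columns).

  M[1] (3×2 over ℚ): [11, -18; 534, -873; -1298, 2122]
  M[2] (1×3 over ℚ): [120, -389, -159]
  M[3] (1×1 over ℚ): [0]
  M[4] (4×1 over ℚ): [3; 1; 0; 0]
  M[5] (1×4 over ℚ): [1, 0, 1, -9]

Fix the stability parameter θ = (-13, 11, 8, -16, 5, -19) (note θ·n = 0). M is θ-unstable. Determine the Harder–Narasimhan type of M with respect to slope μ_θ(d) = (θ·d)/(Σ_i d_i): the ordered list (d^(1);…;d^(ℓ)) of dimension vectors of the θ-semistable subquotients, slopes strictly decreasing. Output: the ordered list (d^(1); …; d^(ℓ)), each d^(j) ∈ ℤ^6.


Barcode: M ≅ I[1,2], I[1,3], I[2,2], I[4,6], I[5,5]^3. HN layers by μ_θ (6 steps, strictly decreasing):
  μ^(1)=11; μ^(2)=19/2; μ^(3)=5; μ^(4)=-7; μ^(5)=-13; μ^(6)=-16

((0, 2, 0, 0, 0, 0); (0, 1, 1, 0, 0, 0); (0, 0, 0, 0, 3, 0); (0, 0, 0, 0, 1, 1); (2, 0, 0, 0, 0, 0); (0, 0, 0, 1, 0, 0))


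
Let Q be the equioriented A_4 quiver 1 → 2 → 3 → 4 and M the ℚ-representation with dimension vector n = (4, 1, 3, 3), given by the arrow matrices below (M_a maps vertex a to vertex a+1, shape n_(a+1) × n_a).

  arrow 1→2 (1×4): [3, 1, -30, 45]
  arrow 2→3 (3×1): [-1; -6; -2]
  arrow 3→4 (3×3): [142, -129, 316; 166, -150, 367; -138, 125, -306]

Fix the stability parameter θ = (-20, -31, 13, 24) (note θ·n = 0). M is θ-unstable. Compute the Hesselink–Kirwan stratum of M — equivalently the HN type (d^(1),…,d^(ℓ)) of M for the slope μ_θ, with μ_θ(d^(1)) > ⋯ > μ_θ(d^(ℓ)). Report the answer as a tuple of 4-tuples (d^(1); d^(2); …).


Interval decomposition of M: I[1,1]^3, I[1,3], I[3,4]^2, I[4,4].
HN type (ℓ=4): μ^(1)=24; μ^(2)=13; μ^(3)=-20; μ^(4)=-51/2

((0, 0, 0, 3); (0, 0, 3, 0); (3, 0, 0, 0); (1, 1, 0, 0))


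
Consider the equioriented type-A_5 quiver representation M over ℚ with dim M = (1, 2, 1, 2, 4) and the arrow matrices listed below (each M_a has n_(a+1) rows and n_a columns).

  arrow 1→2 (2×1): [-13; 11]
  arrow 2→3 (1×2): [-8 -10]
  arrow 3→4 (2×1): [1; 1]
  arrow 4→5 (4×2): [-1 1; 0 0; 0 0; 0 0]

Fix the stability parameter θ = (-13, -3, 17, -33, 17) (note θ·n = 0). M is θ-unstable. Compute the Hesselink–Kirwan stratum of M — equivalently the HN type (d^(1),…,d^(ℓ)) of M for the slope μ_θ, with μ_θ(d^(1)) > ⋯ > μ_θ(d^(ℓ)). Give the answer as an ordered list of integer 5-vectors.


Interval decomposition of M: I[1,4], I[2,2], I[4,5], I[5,5]^3.
HN type (ℓ=5): μ^(1)=17; μ^(2)=-3; μ^(3)=-19/3; μ^(4)=-13; μ^(5)=-33

((0, 0, 0, 0, 4); (0, 1, 0, 0, 0); (0, 1, 1, 1, 0); (1, 0, 0, 0, 0); (0, 0, 0, 1, 0))


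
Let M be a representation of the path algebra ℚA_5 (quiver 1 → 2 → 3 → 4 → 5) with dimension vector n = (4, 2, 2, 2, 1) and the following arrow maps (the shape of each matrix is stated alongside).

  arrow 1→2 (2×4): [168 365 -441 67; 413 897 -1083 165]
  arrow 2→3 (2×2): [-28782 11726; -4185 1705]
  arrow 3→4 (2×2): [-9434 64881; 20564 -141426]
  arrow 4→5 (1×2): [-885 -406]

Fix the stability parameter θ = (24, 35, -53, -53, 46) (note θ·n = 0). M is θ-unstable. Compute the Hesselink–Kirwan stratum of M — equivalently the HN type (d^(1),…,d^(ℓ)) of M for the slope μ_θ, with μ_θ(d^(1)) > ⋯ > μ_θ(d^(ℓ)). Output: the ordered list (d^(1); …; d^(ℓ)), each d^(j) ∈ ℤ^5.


Interval decomposition of M: I[1,1]^2, I[1,2], I[1,5], I[3,3], I[4,4].
HN type (ℓ=5): μ^(1)=46; μ^(2)=35; μ^(3)=24; μ^(4)=-47/4; μ^(5)=-53

((0, 0, 0, 0, 1); (0, 1, 0, 0, 0); (3, 0, 0, 0, 0); (1, 1, 1, 1, 0); (0, 0, 1, 1, 0))


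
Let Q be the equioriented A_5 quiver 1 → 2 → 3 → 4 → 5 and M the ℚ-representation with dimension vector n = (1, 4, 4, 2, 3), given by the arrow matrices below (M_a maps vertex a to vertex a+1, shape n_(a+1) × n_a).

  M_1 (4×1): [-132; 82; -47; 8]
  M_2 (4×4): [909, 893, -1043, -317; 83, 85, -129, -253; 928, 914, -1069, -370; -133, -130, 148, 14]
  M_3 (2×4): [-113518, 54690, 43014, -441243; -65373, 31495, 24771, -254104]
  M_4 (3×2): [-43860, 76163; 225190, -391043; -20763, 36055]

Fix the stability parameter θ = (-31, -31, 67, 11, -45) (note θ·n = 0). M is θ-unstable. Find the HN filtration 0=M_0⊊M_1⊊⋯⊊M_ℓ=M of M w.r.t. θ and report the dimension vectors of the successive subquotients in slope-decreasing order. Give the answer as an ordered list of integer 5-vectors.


Via rank(M_{q-1}∘⋯∘M_p): M ≅ I[1,5], I[2,2], I[2,3], I[2,5], I[3,3], I[5,5].
μ_θ-semistable layers: μ^(1)=67; μ^(2)=11; μ^(3)=-31; μ^(4)=-45

((0, 0, 2, 0, 0); (0, 0, 2, 2, 2); (1, 4, 0, 0, 0); (0, 0, 0, 0, 1))


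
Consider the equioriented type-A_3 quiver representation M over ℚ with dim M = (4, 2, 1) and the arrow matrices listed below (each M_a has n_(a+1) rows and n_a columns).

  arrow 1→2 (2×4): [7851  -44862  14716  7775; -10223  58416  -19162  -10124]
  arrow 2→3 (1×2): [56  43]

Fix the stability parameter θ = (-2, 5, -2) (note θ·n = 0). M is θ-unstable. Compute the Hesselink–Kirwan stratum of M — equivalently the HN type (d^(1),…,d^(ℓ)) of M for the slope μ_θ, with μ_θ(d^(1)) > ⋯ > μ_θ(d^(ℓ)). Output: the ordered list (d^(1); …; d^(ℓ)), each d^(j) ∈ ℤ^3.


Barcode: M ≅ I[1,1]^2, I[1,2], I[1,3]. HN layers by μ_θ (3 steps, strictly decreasing):
  μ^(1)=5; μ^(2)=3/2; μ^(3)=-2

((0, 1, 0); (0, 1, 1); (4, 0, 0))


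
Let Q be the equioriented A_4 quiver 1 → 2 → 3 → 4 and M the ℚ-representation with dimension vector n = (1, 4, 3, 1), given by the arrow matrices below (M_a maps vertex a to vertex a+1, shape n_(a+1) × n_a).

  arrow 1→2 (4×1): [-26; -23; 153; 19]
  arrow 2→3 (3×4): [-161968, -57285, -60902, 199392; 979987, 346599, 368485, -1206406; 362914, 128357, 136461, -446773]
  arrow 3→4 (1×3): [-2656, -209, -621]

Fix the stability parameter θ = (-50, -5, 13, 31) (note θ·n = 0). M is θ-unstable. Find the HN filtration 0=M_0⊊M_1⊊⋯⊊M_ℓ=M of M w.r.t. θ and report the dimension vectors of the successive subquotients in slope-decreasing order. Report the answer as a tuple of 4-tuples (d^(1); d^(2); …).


Via rank(M_{q-1}∘⋯∘M_p): M ≅ I[1,4], I[2,2], I[2,3]^2.
μ_θ-semistable layers: μ^(1)=31; μ^(2)=13; μ^(3)=-5; μ^(4)=-50

((0, 0, 0, 1); (0, 0, 3, 0); (0, 4, 0, 0); (1, 0, 0, 0))


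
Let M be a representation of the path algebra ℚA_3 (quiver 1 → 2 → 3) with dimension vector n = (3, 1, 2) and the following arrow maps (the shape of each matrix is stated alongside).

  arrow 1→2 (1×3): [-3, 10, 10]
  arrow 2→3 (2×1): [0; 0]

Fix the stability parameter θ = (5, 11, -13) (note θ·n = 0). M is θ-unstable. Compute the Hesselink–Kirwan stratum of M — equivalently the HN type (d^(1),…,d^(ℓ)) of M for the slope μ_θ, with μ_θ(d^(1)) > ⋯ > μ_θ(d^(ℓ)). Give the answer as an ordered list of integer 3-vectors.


Interval decomposition of M: I[1,1]^2, I[1,2], I[3,3]^2.
HN type (ℓ=3): μ^(1)=11; μ^(2)=5; μ^(3)=-13

((0, 1, 0); (3, 0, 0); (0, 0, 2))


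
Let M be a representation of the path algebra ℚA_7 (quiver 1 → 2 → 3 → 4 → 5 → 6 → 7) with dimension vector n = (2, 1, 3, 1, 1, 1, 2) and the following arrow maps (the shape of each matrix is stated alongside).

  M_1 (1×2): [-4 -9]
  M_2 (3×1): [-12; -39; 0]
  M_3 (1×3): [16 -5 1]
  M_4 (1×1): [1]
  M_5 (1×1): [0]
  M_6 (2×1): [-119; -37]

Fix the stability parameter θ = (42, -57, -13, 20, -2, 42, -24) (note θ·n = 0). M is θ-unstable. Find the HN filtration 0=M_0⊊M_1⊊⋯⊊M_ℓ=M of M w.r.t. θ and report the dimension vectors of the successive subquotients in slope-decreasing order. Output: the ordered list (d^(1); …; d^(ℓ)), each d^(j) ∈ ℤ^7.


Via rank(M_{q-1}∘⋯∘M_p): M ≅ I[1,1], I[1,5], I[3,3]^2, I[6,7], I[7,7].
μ_θ-semistable layers: μ^(1)=42; μ^(2)=9; μ^(3)=-28/3; μ^(4)=-13; μ^(5)=-24

((1, 0, 0, 0, 0, 0, 0); (0, 0, 0, 1, 1, 1, 1); (1, 1, 1, 0, 0, 0, 0); (0, 0, 2, 0, 0, 0, 0); (0, 0, 0, 0, 0, 0, 1))


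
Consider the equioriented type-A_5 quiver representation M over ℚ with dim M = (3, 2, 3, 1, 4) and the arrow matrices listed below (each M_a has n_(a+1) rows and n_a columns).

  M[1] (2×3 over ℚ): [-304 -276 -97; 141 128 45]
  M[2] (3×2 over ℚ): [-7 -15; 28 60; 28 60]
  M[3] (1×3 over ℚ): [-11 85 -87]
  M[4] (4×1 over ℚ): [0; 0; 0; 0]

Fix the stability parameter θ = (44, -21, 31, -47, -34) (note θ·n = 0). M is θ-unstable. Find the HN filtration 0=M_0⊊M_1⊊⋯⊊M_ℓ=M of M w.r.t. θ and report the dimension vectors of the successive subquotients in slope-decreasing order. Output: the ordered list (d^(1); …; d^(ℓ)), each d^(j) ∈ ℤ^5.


Via rank(M_{q-1}∘⋯∘M_p): M ≅ I[1,1], I[1,2], I[1,4], I[3,3]^2, I[5,5]^4.
μ_θ-semistable layers: μ^(1)=44; μ^(2)=31; μ^(3)=23/2; μ^(4)=7/4; μ^(5)=-34

((1, 0, 0, 0, 0); (0, 0, 2, 0, 0); (1, 1, 0, 0, 0); (1, 1, 1, 1, 0); (0, 0, 0, 0, 4))


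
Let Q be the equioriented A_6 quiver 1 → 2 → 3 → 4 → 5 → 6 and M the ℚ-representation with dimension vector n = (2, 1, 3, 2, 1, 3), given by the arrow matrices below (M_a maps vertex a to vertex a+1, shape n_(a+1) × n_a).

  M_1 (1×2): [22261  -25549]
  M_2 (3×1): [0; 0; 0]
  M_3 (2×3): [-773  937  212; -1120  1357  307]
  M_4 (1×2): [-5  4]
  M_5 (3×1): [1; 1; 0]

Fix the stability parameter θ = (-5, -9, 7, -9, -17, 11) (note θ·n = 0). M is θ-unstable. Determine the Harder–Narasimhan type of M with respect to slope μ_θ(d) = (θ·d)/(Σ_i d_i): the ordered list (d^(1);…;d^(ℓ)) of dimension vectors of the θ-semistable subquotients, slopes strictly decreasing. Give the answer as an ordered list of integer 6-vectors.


Via rank(M_{q-1}∘⋯∘M_p): M ≅ I[1,1], I[1,2], I[3,3], I[3,4], I[3,6], I[6,6]^2.
μ_θ-semistable layers: μ^(1)=11; μ^(2)=7; μ^(3)=-1; μ^(4)=-5; μ^(5)=-19/3; μ^(6)=-7

((0, 0, 0, 0, 0, 3); (0, 0, 1, 0, 0, 0); (0, 0, 1, 1, 0, 0); (1, 0, 0, 0, 0, 0); (0, 0, 1, 1, 1, 0); (1, 1, 0, 0, 0, 0))


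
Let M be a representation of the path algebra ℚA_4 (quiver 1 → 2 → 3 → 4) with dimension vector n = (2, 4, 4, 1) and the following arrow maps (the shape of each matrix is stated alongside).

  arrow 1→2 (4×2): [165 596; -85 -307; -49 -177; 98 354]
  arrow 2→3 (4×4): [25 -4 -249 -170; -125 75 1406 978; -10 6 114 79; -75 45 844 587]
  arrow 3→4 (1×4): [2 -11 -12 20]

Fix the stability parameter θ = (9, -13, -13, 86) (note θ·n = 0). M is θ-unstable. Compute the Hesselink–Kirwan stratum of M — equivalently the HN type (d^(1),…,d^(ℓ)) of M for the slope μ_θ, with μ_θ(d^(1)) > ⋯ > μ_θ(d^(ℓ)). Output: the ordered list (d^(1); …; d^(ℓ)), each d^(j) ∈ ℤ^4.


Interval decomposition of M: I[1,2], I[1,4], I[2,3]^2, I[3,3].
HN type (ℓ=4): μ^(1)=86; μ^(2)=-2; μ^(3)=-17/3; μ^(4)=-13

((0, 0, 0, 1); (1, 1, 0, 0); (1, 1, 1, 0); (0, 2, 3, 0))


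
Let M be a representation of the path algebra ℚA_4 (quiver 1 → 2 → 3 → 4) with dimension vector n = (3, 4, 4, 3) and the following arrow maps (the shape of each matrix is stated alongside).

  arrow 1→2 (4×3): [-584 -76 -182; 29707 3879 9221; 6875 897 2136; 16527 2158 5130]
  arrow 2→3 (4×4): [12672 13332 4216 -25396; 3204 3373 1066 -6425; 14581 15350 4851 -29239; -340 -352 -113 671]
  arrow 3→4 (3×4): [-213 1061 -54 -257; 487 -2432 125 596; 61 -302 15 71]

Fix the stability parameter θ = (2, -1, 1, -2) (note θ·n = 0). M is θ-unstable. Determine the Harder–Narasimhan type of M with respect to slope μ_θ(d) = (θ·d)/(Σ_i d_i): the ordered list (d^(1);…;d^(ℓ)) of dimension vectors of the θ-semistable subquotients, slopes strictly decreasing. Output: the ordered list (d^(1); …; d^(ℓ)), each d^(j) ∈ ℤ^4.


Via rank(M_{q-1}∘⋯∘M_p): M ≅ I[1,4]^3, I[2,2], I[3,3].
μ_θ-semistable layers: μ^(1)=1; μ^(2)=0; μ^(3)=-1

((0, 0, 1, 0); (3, 3, 3, 3); (0, 1, 0, 0))


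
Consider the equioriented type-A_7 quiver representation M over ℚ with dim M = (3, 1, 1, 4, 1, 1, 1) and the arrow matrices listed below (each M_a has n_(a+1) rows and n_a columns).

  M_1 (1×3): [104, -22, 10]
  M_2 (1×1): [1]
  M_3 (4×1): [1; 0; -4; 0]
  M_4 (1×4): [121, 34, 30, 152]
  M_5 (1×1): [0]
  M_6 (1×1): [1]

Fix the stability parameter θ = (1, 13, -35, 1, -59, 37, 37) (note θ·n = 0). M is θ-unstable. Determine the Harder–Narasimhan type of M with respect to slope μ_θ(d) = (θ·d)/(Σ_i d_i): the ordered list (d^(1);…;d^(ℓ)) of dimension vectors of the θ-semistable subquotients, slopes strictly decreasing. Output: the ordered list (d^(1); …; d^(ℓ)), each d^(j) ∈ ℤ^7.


Interval decomposition of M: I[1,1]^2, I[1,5], I[4,4]^3, I[6,7].
HN type (ℓ=3): μ^(1)=37; μ^(2)=1; μ^(3)=-79/5

((0, 0, 0, 0, 0, 1, 1); (2, 0, 0, 3, 0, 0, 0); (1, 1, 1, 1, 1, 0, 0))


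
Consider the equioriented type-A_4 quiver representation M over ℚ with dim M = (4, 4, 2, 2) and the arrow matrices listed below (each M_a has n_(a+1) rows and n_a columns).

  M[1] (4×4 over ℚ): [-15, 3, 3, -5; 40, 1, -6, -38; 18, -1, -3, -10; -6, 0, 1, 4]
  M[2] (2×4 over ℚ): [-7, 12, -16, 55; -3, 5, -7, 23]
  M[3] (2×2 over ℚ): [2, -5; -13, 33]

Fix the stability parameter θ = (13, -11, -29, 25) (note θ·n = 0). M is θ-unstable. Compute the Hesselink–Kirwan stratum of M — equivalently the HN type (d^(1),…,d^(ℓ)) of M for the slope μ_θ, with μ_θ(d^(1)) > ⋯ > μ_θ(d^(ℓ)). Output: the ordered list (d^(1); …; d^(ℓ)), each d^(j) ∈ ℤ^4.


Interval decomposition of M: I[1,2]^2, I[1,4]^2.
HN type (ℓ=3): μ^(1)=25; μ^(2)=1; μ^(3)=-9

((0, 0, 0, 2); (2, 2, 0, 0); (2, 2, 2, 0))


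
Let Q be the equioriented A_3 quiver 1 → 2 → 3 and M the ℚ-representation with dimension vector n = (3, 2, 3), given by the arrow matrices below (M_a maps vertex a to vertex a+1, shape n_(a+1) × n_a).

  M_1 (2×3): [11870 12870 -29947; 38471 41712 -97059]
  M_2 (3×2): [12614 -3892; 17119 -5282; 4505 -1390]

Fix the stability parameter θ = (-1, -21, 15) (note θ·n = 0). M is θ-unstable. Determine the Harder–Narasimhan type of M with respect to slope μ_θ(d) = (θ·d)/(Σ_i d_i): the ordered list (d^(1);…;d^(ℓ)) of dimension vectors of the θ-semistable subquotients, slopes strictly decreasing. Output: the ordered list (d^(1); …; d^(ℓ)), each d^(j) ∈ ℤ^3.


Via rank(M_{q-1}∘⋯∘M_p): M ≅ I[1,1], I[1,2], I[1,3], I[3,3]^2.
μ_θ-semistable layers: μ^(1)=15; μ^(2)=-1; μ^(3)=-11

((0, 0, 3); (1, 0, 0); (2, 2, 0))


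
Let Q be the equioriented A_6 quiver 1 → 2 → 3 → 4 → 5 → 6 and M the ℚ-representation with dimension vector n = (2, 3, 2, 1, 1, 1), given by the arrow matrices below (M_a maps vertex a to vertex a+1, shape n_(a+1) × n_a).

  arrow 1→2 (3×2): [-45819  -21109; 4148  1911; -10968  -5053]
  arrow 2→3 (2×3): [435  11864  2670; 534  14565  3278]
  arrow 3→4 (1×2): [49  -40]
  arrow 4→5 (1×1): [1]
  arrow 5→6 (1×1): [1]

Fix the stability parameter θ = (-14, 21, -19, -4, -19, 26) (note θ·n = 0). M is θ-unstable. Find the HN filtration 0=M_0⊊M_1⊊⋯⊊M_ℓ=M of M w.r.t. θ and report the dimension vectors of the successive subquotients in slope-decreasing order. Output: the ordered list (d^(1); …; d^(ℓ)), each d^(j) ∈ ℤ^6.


Via rank(M_{q-1}∘⋯∘M_p): M ≅ I[1,3], I[1,6], I[2,2].
μ_θ-semistable layers: μ^(1)=26; μ^(2)=21; μ^(3)=1; μ^(4)=-21/4; μ^(5)=-14

((0, 0, 0, 0, 0, 1); (0, 1, 0, 0, 0, 0); (0, 1, 1, 0, 0, 0); (0, 1, 1, 1, 1, 0); (2, 0, 0, 0, 0, 0))


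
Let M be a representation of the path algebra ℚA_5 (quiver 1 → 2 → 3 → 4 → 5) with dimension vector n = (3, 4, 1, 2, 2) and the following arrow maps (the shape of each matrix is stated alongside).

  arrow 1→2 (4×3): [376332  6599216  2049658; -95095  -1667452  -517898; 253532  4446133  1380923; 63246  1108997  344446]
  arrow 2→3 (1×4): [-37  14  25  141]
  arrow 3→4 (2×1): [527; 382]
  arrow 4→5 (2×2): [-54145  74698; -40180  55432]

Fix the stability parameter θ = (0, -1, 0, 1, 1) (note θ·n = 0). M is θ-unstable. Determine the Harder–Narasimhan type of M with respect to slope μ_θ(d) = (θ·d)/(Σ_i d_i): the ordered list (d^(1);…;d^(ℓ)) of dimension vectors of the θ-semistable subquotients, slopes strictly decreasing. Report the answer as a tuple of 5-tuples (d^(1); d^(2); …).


Barcode: M ≅ I[1,2]^2, I[1,5], I[2,2], I[4,4], I[5,5]. HN layers by μ_θ (4 steps, strictly decreasing):
  μ^(1)=1; μ^(2)=0; μ^(3)=-1/2; μ^(4)=-1

((0, 0, 0, 2, 2); (0, 0, 1, 0, 0); (3, 3, 0, 0, 0); (0, 1, 0, 0, 0))


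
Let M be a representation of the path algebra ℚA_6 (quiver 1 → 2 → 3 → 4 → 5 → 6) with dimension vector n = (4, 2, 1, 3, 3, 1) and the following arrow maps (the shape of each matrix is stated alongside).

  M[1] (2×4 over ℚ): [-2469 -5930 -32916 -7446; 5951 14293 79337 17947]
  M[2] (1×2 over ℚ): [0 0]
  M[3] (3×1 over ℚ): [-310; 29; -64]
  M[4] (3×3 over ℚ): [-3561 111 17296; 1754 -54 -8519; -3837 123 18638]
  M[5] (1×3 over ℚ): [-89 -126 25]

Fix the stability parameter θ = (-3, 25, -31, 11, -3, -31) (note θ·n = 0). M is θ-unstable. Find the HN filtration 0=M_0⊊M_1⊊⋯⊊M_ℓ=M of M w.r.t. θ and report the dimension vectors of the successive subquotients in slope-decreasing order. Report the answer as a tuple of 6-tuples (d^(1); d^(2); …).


Via rank(M_{q-1}∘⋯∘M_p): M ≅ I[1,1]^2, I[1,2]^2, I[3,5], I[4,4], I[4,5], I[5,6].
μ_θ-semistable layers: μ^(1)=25; μ^(2)=11; μ^(3)=4; μ^(4)=-3; μ^(5)=-17; μ^(6)=-31

((0, 2, 0, 0, 0, 0); (0, 0, 0, 1, 0, 0); (0, 0, 0, 2, 2, 0); (4, 0, 0, 0, 0, 0); (0, 0, 0, 0, 1, 1); (0, 0, 1, 0, 0, 0))


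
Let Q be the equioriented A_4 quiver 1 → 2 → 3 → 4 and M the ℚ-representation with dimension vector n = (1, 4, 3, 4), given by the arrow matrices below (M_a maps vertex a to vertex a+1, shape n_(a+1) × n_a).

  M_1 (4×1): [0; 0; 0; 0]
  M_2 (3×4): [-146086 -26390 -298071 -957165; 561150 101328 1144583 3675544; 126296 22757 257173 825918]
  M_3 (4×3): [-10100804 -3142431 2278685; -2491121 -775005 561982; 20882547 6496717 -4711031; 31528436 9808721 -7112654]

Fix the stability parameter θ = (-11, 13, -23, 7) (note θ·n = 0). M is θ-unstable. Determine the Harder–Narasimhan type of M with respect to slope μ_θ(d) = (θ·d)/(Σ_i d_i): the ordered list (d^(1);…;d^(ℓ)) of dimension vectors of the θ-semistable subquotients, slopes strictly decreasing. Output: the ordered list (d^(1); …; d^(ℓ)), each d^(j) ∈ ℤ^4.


Via rank(M_{q-1}∘⋯∘M_p): M ≅ I[1,1], I[2,2], I[2,4]^3, I[4,4].
μ_θ-semistable layers: μ^(1)=13; μ^(2)=7; μ^(3)=-5; μ^(4)=-11

((0, 1, 0, 0); (0, 0, 0, 4); (0, 3, 3, 0); (1, 0, 0, 0))


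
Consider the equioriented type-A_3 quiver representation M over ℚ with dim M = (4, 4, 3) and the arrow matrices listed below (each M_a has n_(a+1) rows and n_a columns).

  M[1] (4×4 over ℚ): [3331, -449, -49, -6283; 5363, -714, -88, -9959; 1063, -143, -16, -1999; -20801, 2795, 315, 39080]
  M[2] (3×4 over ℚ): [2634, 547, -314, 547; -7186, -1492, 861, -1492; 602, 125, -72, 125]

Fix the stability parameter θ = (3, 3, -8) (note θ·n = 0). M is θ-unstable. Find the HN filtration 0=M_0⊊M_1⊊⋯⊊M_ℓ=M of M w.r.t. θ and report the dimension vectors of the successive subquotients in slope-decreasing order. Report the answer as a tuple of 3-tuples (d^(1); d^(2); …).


Via rank(M_{q-1}∘⋯∘M_p): M ≅ I[1,2]^2, I[1,3]^2, I[3,3].
μ_θ-semistable layers: μ^(1)=3; μ^(2)=-2/3; μ^(3)=-8

((2, 2, 0); (2, 2, 2); (0, 0, 1))


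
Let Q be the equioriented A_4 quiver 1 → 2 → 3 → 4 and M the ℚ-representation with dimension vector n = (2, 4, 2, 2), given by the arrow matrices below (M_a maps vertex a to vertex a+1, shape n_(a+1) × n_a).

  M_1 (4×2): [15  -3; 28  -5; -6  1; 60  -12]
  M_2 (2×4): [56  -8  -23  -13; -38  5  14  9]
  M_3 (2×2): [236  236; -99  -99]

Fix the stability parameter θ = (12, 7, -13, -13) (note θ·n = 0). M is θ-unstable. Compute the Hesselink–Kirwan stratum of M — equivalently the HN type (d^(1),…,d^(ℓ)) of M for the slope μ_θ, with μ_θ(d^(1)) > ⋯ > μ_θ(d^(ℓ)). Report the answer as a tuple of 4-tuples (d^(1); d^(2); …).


Interval decomposition of M: I[1,2], I[1,3], I[2,2], I[2,4], I[4,4].
HN type (ℓ=5): μ^(1)=19/2; μ^(2)=7; μ^(3)=2; μ^(4)=-19/3; μ^(5)=-13

((1, 1, 0, 0); (0, 1, 0, 0); (1, 1, 1, 0); (0, 1, 1, 1); (0, 0, 0, 1))


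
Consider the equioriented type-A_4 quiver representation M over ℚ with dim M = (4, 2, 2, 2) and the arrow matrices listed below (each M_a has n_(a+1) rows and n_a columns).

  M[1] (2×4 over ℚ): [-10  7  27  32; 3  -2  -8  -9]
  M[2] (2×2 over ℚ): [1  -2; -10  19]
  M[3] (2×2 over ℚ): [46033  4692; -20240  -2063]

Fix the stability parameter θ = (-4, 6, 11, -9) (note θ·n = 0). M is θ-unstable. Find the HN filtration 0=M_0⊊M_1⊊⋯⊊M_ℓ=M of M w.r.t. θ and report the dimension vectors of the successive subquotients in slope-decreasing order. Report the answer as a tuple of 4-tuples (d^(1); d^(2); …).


Barcode: M ≅ I[1,1]^2, I[1,4]^2. HN layers by μ_θ (2 steps, strictly decreasing):
  μ^(1)=8/3; μ^(2)=-4

((0, 2, 2, 2); (4, 0, 0, 0))


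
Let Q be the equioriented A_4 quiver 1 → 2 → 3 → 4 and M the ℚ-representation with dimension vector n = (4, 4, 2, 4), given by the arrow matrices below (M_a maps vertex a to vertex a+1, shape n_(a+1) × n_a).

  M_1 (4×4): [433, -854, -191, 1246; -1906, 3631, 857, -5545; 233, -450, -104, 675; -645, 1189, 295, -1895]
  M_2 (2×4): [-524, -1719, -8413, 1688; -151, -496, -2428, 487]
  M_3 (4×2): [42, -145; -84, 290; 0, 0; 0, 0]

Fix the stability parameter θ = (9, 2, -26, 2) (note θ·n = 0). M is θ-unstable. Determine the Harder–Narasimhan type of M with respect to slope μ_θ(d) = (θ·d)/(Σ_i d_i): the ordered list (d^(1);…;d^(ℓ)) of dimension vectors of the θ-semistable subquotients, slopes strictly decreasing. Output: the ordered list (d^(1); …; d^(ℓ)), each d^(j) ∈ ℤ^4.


Interval decomposition of M: I[1,2]^2, I[1,3], I[1,4], I[4,4]^3.
HN type (ℓ=3): μ^(1)=11/2; μ^(2)=2; μ^(3)=-5

((2, 2, 0, 0); (0, 0, 0, 4); (2, 2, 2, 0))


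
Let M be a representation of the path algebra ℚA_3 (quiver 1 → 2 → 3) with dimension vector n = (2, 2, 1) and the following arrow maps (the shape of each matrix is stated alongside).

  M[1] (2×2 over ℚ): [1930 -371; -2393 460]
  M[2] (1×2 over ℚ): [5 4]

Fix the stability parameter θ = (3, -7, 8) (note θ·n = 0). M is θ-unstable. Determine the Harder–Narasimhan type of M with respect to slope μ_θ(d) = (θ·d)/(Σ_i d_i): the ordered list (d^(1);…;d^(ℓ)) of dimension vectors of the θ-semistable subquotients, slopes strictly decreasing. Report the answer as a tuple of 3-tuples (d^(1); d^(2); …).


Interval decomposition of M: I[1,2], I[1,3].
HN type (ℓ=2): μ^(1)=8; μ^(2)=-2

((0, 0, 1); (2, 2, 0))


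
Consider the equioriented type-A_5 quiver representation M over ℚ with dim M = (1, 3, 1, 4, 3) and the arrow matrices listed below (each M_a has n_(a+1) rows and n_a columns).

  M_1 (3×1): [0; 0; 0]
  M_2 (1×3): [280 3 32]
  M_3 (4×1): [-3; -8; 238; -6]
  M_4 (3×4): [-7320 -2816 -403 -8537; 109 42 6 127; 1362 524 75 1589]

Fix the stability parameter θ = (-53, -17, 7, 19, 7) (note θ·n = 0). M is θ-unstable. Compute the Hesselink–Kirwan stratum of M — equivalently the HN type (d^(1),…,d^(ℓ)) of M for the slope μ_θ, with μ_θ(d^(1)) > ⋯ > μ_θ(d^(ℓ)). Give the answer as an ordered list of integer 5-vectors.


Interval decomposition of M: I[1,1], I[2,2]^2, I[2,5], I[4,4], I[4,5]^2.
HN type (ℓ=5): μ^(1)=19; μ^(2)=13; μ^(3)=7; μ^(4)=-17; μ^(5)=-53

((0, 0, 0, 1, 0); (0, 0, 0, 3, 3); (0, 0, 1, 0, 0); (0, 3, 0, 0, 0); (1, 0, 0, 0, 0))


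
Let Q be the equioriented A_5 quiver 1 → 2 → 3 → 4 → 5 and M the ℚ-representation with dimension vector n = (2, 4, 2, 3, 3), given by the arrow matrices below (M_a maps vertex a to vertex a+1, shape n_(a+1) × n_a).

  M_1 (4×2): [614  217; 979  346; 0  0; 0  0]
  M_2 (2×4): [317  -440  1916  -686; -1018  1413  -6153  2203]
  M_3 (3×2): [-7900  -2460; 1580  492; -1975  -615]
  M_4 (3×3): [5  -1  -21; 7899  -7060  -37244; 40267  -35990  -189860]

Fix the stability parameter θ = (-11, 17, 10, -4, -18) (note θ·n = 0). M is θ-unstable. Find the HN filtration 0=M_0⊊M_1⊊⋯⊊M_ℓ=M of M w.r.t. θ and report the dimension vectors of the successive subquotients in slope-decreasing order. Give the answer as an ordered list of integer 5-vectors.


Interval decomposition of M: I[1,3], I[1,5], I[2,2]^2, I[4,5]^2.
HN type (ℓ=4): μ^(1)=17; μ^(2)=27/2; μ^(3)=5/4; μ^(4)=-11

((0, 2, 0, 0, 0); (0, 1, 1, 0, 0); (0, 1, 1, 1, 1); (2, 0, 0, 2, 2))


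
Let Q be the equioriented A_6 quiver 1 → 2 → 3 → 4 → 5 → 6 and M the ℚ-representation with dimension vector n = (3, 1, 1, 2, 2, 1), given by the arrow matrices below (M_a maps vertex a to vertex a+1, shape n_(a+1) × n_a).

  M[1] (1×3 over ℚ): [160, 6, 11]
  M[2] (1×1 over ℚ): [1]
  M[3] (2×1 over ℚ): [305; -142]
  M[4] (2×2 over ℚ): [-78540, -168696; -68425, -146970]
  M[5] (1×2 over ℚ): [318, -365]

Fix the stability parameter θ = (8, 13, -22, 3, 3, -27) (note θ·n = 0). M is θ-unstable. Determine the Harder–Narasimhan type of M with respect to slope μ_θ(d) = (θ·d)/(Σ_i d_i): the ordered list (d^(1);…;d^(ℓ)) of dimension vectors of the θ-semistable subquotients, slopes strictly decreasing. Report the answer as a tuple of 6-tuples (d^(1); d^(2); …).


Barcode: M ≅ I[1,1]^2, I[1,6], I[4,4], I[5,5]. HN layers by μ_θ (3 steps, strictly decreasing):
  μ^(1)=8; μ^(2)=3; μ^(3)=-11/3

((2, 0, 0, 0, 0, 0); (0, 0, 0, 1, 1, 0); (1, 1, 1, 1, 1, 1))


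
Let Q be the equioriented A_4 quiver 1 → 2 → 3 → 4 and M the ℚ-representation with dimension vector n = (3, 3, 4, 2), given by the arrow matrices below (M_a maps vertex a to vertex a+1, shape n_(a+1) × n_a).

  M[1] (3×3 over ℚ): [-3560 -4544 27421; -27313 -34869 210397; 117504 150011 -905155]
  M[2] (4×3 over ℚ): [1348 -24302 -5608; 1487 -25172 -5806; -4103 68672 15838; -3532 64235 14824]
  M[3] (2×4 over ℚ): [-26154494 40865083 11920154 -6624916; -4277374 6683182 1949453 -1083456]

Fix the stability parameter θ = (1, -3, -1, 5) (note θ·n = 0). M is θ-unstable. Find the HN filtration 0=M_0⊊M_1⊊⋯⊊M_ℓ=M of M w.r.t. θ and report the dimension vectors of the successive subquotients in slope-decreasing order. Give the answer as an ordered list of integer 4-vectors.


Barcode: M ≅ I[1,2], I[1,3], I[1,4], I[3,3], I[3,4]. HN layers by μ_θ (2 steps, strictly decreasing):
  μ^(1)=5; μ^(2)=-1

((0, 0, 0, 2); (3, 3, 4, 0))


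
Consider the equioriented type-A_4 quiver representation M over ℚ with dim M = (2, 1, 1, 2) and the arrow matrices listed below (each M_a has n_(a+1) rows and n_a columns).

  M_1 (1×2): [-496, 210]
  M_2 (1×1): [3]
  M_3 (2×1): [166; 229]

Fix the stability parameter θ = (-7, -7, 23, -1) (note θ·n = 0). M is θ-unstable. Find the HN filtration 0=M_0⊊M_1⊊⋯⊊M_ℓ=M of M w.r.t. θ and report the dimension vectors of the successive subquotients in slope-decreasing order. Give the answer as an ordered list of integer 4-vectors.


Barcode: M ≅ I[1,1], I[1,4], I[4,4]. HN layers by μ_θ (3 steps, strictly decreasing):
  μ^(1)=11; μ^(2)=-1; μ^(3)=-7

((0, 0, 1, 1); (0, 0, 0, 1); (2, 1, 0, 0))
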